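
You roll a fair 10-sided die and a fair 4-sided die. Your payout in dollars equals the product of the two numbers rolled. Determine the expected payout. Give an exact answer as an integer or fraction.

55/4 dollars

Distribution of the product of the two numbers rolled: 1 w.p. 1/40, 2 w.p. 1/20, 3 w.p. 1/20, 4 w.p. 3/40, 5 w.p. 1/40, 6 w.p. 3/40, …
E[payout] = (1/40)·1 + (1/20)·2 + (1/20)·3 + (3/40)·4 + (1/40)·5 + (3/40)·6 + (1/40)·7 + (3/40)·8 + (1/20)·9 + (1/20)·10 + (3/40)·12 + (1/40)·14 + (1/40)·15 + (1/20)·16 + (1/20)·18 + (1/20)·20 + (1/40)·21 + (1/20)·24 + (1/40)·27 + (1/40)·28 + (1/40)·30 + (1/40)·32 + (1/40)·36 + (1/40)·40 = 55/4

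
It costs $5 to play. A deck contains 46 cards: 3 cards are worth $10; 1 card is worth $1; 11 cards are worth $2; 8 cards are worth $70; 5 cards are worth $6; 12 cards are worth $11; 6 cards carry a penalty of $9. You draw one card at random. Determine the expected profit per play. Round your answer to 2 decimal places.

E[payout] = (3/46)·10 + (1/46)·1 + (11/46)·2 + (8/46)·70 + (5/46)·6 + (12/46)·11 + (6/46)·(-9) = 721/46
Expected profit = 721/46 − 5 = 491/46 ≈ $10.67

$10.67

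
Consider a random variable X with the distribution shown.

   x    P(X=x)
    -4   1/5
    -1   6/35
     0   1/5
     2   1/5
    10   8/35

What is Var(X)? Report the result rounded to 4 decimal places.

24.0898

E[X] = (1/5)·(-4) + (6/35)·(-1) + (1/5)·0 + (1/5)·2 + (8/35)·10 = 12/7
E[X²] = (1/5)·16 + (6/35)·1 + (1/5)·0 + (1/5)·4 + (8/35)·100 = 946/35
Var(X) = 946/35 − (12/7)² = 5902/245 ≈ 24.0898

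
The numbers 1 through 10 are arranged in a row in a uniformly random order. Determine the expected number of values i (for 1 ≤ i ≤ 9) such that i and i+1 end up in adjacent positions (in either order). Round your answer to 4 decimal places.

1.8000

For each i ∈ {1,…,9}, let Xᵢ = 1 if i and i+1 are adjacent. P(Xᵢ=1) = 2·(10−1)!/10! = 2/10.
By linearity, E[ΣXᵢ] = (9)·(2/10) = 9/5.
≈ 1.8000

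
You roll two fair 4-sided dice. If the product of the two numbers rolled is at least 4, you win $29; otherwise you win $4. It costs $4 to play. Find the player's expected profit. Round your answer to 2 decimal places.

$17.19

E[payout] = (5/16)·4 + (11/16)·29 = 339/16
Expected profit = 339/16 − 4 = 275/16 ≈ $17.19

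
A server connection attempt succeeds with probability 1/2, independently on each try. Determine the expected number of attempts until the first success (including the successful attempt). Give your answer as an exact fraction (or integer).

For a geometric distribution, E[trials] = 1/p = 1/(1/2) = 2.

2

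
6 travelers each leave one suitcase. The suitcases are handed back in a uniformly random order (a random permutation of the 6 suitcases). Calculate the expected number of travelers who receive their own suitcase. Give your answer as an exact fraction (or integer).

Let Xᵢ = 1 if person i gets their own suitcase. For each i, P(Xᵢ=1) = 1/6.
By linearity of expectation, E[X₁+…+X_6] = 6·(1/6) = 1.

1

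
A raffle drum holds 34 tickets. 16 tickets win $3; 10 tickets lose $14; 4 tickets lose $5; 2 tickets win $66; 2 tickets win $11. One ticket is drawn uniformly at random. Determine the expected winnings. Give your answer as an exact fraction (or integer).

E[payout] = (16/34)·3 + (10/34)·(-14) + (4/34)·(-5) + (2/34)·66 + (2/34)·11 = 21/17

21/17 dollars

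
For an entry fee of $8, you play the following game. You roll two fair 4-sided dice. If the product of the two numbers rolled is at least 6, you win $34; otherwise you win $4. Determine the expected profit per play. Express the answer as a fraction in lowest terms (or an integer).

$11

E[payout] = (1/2)·4 + (1/2)·34 = 19
Expected profit = 19 − 8 = 11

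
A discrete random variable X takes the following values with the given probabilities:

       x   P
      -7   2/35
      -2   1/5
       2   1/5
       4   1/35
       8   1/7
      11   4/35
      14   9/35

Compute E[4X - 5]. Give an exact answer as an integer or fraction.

E[4x-5] = (2/35)·(-33) + (1/5)·(-13) + (1/5)·3 + (1/35)·11 + (1/7)·27 + (4/35)·39 + (9/35)·51
     = 125/7

125/7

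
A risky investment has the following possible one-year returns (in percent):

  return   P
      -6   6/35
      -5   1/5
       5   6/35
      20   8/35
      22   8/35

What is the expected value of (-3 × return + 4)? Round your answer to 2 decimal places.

E[-3x+4] = (6/35)·22 + (1/5)·19 + (6/35)·(-11) + (8/35)·(-56) + (8/35)·(-62)
     = -149/7 ≈ -21.29

-21.29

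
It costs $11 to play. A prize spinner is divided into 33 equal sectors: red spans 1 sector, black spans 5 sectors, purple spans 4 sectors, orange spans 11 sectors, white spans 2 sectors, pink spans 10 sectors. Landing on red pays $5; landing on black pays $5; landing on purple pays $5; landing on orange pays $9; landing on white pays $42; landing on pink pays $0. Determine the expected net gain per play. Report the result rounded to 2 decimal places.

E[payout] = (1/33)·5 + (5/33)·5 + (4/33)·5 + (11/33)·9 + (2/33)·42 + (10/33)·0 = 233/33
Expected profit = 233/33 − 11 = -130/33 ≈ -$3.94

-$3.94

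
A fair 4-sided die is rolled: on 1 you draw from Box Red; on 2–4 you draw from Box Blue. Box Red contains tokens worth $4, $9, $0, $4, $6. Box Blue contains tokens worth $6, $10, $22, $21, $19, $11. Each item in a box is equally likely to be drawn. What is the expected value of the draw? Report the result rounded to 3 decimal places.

$12.275

E[X | Box Red] = (4 + 9 + 0 + 4 + 6)/5 = 23/5
E[X | Box Blue] = (6 + 10 + 22 + 21 + 19 + 11)/6 = 89/6
E[X] = (1/4)·23/5 + (3/4)·89/6 = 491/40 ≈ 12.275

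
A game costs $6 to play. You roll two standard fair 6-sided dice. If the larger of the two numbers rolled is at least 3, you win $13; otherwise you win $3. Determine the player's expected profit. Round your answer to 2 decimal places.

E[payout] = (1/9)·3 + (8/9)·13 = 107/9
Expected profit = 107/9 − 6 = 53/9 ≈ $5.89

$5.89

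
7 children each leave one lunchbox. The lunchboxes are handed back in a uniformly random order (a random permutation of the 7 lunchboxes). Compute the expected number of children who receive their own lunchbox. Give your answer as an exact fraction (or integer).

Let Xᵢ = 1 if person i gets their own lunchbox. For each i, P(Xᵢ=1) = 1/7.
By linearity of expectation, E[X₁+…+X_7] = 7·(1/7) = 1.

1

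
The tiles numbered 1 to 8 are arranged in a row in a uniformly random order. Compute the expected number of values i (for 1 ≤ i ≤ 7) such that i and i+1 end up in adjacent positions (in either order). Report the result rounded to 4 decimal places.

1.7500

For each i ∈ {1,…,7}, let Xᵢ = 1 if i and i+1 are adjacent. P(Xᵢ=1) = 2·(8−1)!/8! = 2/8.
By linearity, E[ΣXᵢ] = (7)·(2/8) = 7/4.
≈ 1.7500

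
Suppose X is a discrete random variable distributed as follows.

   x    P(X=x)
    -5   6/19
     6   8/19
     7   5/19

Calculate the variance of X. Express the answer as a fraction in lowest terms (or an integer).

10168/361

E[X] = (6/19)·(-5) + (8/19)·6 + (5/19)·7 = 53/19
E[X²] = (6/19)·25 + (8/19)·36 + (5/19)·49 = 683/19
Var(X) = 683/19 − (53/19)² = 10168/361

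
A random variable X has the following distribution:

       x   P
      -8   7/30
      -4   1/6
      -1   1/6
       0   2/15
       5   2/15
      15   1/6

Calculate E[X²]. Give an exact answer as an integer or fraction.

293/5

E[X²] = (7/30)·64 + (1/6)·16 + (1/6)·1 + (2/15)·0 + (2/15)·25 + (1/6)·225
     = 293/5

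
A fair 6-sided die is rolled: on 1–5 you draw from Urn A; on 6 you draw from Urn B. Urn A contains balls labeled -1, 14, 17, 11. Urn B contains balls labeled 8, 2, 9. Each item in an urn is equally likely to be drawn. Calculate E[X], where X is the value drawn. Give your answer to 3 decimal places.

9.597

E[X | Urn A] = (-1 + 14 + 17 + 11)/4 = 41/4
E[X | Urn B] = (8 + 2 + 9)/3 = 19/3
E[X] = (5/6)·41/4 + (1/6)·19/3 = 691/72 ≈ 9.597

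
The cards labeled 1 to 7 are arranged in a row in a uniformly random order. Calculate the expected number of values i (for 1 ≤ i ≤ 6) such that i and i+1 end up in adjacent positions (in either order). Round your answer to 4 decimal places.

For each i ∈ {1,…,6}, let Xᵢ = 1 if i and i+1 are adjacent. P(Xᵢ=1) = 2·(7−1)!/7! = 2/7.
By linearity, E[ΣXᵢ] = (6)·(2/7) = 12/7.
≈ 1.7143

1.7143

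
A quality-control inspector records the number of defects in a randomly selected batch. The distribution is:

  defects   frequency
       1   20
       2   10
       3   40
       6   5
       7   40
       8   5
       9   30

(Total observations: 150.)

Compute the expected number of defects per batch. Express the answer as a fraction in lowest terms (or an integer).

Total = 150, so P(defects=1) = 20/150, etc.
E[X] = (2/15)·1 + (1/15)·2 + (4/15)·3 + (1/30)·6 + (4/15)·7 + (1/30)·8 + (1/5)·9
     = 26/5

26/5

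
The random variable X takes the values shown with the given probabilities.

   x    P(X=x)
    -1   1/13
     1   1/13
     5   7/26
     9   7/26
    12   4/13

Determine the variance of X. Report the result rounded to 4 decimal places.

17.3254

E[X] = (1/13)·(-1) + (1/13)·1 + (7/26)·5 + (7/26)·9 + (4/13)·12 = 97/13
E[X²] = (1/13)·1 + (1/13)·1 + (7/26)·25 + (7/26)·81 + (4/13)·144 = 73
Var(X) = 73 − (97/13)² = 2928/169 ≈ 17.3254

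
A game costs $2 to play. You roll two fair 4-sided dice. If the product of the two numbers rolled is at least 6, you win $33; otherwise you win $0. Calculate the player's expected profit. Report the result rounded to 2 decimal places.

$14.50

E[payout] = (1/2)·0 + (1/2)·33 = 33/2
Expected profit = 33/2 − 2 = 29/2 ≈ $14.50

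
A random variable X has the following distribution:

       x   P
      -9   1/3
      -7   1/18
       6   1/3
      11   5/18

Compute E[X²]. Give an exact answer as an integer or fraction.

E[X²] = (1/3)·81 + (1/18)·49 + (1/3)·36 + (5/18)·121
     = 226/3

226/3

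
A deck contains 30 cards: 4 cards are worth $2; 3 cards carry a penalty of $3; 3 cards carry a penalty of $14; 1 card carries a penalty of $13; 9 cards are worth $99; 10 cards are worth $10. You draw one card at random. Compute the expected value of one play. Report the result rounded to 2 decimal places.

E[payout] = (4/30)·2 + (3/30)·(-3) + (3/30)·(-14) + (1/30)·(-13) + (9/30)·99 + (10/30)·10 = 187/6
≈ $31.17

$31.17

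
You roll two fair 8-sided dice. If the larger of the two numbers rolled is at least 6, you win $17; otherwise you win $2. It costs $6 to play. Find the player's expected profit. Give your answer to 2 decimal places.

$5.14

E[payout] = (25/64)·2 + (39/64)·17 = 713/64
Expected profit = 713/64 − 6 = 329/64 ≈ $5.14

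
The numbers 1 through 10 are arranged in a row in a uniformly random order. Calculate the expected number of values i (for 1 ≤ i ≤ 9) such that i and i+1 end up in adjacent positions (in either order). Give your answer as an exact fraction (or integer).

9/5

For each i ∈ {1,…,9}, let Xᵢ = 1 if i and i+1 are adjacent. P(Xᵢ=1) = 2·(10−1)!/10! = 2/10.
By linearity, E[ΣXᵢ] = (9)·(2/10) = 9/5.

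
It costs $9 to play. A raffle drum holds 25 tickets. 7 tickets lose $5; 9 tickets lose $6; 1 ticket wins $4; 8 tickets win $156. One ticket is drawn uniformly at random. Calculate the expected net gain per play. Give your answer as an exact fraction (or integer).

E[payout] = (7/25)·(-5) + (9/25)·(-6) + (1/25)·4 + (8/25)·156 = 1163/25
Expected profit = 1163/25 − 9 = 938/25

938/25 dollars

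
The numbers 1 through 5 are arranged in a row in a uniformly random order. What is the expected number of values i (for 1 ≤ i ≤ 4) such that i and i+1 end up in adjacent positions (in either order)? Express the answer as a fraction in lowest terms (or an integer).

For each i ∈ {1,…,4}, let Xᵢ = 1 if i and i+1 are adjacent. P(Xᵢ=1) = 2·(5−1)!/5! = 2/5.
By linearity, E[ΣXᵢ] = (4)·(2/5) = 8/5.

8/5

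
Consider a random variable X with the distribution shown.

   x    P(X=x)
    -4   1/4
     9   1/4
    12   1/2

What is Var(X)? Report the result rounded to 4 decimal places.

E[X] = (1/4)·(-4) + (1/4)·9 + (1/2)·12 = 29/4
E[X²] = (1/4)·16 + (1/4)·81 + (1/2)·144 = 385/4
Var(X) = 385/4 − (29/4)² = 699/16 ≈ 43.6875

43.6875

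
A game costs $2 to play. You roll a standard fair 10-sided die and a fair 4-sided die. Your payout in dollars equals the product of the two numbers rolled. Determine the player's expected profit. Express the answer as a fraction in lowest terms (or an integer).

Distribution of the product of the two numbers rolled: 1 w.p. 1/40, 2 w.p. 1/20, 3 w.p. 1/20, 4 w.p. 3/40, 5 w.p. 1/40, 6 w.p. 3/40, …
E[payout] = (1/40)·1 + (1/20)·2 + (1/20)·3 + (3/40)·4 + (1/40)·5 + (3/40)·6 + (1/40)·7 + (3/40)·8 + (1/20)·9 + (1/20)·10 + (3/40)·12 + (1/40)·14 + (1/40)·15 + (1/20)·16 + (1/20)·18 + (1/20)·20 + (1/40)·21 + (1/20)·24 + (1/40)·27 + (1/40)·28 + (1/40)·30 + (1/40)·32 + (1/40)·36 + (1/40)·40 = 55/4
Expected profit = 55/4 − 2 = 47/4

47/4 dollars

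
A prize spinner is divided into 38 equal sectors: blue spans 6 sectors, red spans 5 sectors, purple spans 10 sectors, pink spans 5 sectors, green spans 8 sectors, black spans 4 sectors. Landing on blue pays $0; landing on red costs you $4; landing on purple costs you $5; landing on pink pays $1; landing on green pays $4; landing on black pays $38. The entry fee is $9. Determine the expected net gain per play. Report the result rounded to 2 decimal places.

E[payout] = (6/38)·0 + (5/38)·(-4) + (10/38)·(-5) + (5/38)·1 + (8/38)·4 + (4/38)·38 = 119/38
Expected profit = 119/38 − 9 = -223/38 ≈ -$5.87

-$5.87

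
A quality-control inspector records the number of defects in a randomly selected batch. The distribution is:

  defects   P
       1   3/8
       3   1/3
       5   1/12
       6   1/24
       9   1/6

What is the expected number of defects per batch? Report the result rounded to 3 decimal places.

E[X] = (3/8)·1 + (1/3)·3 + (1/12)·5 + (1/24)·6 + (1/6)·9
     = 85/24 ≈ 3.542

3.542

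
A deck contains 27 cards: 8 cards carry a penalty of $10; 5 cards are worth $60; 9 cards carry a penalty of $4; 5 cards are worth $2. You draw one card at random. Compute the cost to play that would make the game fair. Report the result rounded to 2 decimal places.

E[payout] = (8/27)·(-10) + (5/27)·60 + (9/27)·(-4) + (5/27)·2 = 194/27
Fair fee = E[payout] = 194/27 ≈ $7.19

$7.19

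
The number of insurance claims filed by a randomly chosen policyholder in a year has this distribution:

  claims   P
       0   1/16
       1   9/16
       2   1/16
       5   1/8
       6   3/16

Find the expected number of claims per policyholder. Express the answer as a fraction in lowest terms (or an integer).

E[X] = (1/16)·0 + (9/16)·1 + (1/16)·2 + (1/8)·5 + (3/16)·6
     = 39/16

39/16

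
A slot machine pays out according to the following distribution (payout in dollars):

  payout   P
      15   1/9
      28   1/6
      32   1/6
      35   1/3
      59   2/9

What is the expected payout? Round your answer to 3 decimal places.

E[X] = (1/9)·15 + (1/6)·28 + (1/6)·32 + (1/3)·35 + (2/9)·59
     = 328/9 ≈ 36.444

$36.444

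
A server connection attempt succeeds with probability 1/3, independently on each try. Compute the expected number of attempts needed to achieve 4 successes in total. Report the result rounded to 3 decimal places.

By linearity (sum of 4 independent geometric waits), E[trials] = 4/p = 4/(1/3) = 12.
≈ 12.000

12.000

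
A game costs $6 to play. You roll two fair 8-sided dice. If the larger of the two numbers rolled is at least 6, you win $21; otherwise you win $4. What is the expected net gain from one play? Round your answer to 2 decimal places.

$8.36

E[payout] = (25/64)·4 + (39/64)·21 = 919/64
Expected profit = 919/64 − 6 = 535/64 ≈ $8.36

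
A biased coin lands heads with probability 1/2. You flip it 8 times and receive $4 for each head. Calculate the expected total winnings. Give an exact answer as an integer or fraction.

E[#heads] = 8·1/2 = 4 (linearity over flips).
E[winnings] = 4·4 = 16.

$16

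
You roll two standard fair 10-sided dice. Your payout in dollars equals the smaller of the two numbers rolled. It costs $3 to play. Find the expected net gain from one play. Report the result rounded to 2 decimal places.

Distribution of the smaller of the two numbers rolled: 1 w.p. 19/100, 2 w.p. 17/100, 3 w.p. 3/20, 4 w.p. 13/100, 5 w.p. 11/100, 6 w.p. 9/100, …
E[payout] = (19/100)·1 + (17/100)·2 + (3/20)·3 + (13/100)·4 + (11/100)·5 + (9/100)·6 + (7/100)·7 + (1/20)·8 + (3/100)·9 + (1/100)·10 = 77/20
Expected profit = 77/20 − 3 = 17/20 ≈ $0.85

$0.85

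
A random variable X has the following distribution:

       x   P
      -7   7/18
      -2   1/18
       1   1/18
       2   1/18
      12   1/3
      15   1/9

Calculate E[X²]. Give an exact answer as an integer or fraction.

E[X²] = (7/18)·49 + (1/18)·4 + (1/18)·1 + (1/18)·4 + (1/3)·144 + (1/9)·225
     = 833/9

833/9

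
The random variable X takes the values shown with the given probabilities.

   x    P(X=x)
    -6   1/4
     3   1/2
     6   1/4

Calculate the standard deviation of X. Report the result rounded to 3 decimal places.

E[X] = 3/2, E[X²] = 45/2
Var(X) = E[X²] − (E[X])² = 45/2 − 9/4 = 81/4
SD(X) = √(81/4) ≈ 4.500

4.500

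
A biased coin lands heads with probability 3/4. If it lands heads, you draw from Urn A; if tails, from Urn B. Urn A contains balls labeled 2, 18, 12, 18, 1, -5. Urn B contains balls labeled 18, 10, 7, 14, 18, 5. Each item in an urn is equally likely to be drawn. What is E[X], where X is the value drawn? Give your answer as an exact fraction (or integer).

35/4

E[X | Urn A] = (2 + 18 + 12 + 18 + 1 − 5)/6 = 23/3
E[X | Urn B] = (18 + 10 + 7 + 14 + 18 + 5)/6 = 12
E[X] = (3/4)·23/3 + (1/4)·12 = 35/4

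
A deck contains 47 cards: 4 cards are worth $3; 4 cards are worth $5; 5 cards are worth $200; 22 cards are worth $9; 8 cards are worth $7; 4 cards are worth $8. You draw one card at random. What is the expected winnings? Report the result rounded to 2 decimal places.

$28.04

E[payout] = (4/47)·3 + (4/47)·5 + (5/47)·200 + (22/47)·9 + (8/47)·7 + (4/47)·8 = 1318/47
≈ $28.04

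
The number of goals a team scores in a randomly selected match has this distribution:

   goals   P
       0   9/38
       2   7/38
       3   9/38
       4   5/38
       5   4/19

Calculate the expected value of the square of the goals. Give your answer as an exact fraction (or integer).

389/38

E[X²] = (9/38)·0 + (7/38)·4 + (9/38)·9 + (5/38)·16 + (4/19)·25
     = 389/38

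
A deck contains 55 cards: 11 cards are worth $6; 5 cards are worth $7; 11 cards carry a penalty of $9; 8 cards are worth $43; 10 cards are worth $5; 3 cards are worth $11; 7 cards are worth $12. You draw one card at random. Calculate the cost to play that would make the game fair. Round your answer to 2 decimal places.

$9.33

E[payout] = (11/55)·6 + (5/55)·7 + (11/55)·(-9) + (8/55)·43 + (10/55)·5 + (3/55)·11 + (7/55)·12 = 513/55
Fair fee = E[payout] = 513/55 ≈ $9.33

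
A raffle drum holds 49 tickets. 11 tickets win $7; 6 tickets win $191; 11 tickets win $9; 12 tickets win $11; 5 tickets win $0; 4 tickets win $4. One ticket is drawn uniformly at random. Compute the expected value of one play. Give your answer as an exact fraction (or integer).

E[payout] = (11/49)·7 + (6/49)·191 + (11/49)·9 + (12/49)·11 + (5/49)·0 + (4/49)·4 = 30

$30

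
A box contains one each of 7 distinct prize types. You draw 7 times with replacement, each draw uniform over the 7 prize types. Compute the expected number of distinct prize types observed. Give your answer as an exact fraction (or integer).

Let Xⱼ=1 if type j appears at least once. P(Xⱼ=1) = 1 − ((7−1)/7)^7 = 543607/823543.
E[#distinct] = 7·543607/823543 = 543607/117649.

543607/117649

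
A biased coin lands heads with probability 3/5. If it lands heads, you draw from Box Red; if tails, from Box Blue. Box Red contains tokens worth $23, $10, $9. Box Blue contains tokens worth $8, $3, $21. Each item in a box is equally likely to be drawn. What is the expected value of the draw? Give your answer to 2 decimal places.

E[X | Box Red] = (23 + 10 + 9)/3 = 14
E[X | Box Blue] = (8 + 3 + 21)/3 = 32/3
E[X] = (3/5)·14 + (2/5)·32/3 = 38/3 ≈ 12.67

$12.67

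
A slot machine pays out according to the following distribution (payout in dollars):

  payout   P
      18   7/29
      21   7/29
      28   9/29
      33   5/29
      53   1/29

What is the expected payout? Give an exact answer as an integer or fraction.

E[X] = (7/29)·18 + (7/29)·21 + (9/29)·28 + (5/29)·33 + (1/29)·53
     = 743/29

743/29 dollars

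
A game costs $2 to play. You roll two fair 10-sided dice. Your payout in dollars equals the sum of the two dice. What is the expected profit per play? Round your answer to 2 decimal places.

$9.00

Distribution of the sum of the two dice: 2 w.p. 1/100, 3 w.p. 1/50, 4 w.p. 3/100, 5 w.p. 1/25, 6 w.p. 1/20, 7 w.p. 3/50, …
E[payout] = (1/100)·2 + (1/50)·3 + (3/100)·4 + (1/25)·5 + (1/20)·6 + (3/50)·7 + (7/100)·8 + (2/25)·9 + (9/100)·10 + (1/10)·11 + (9/100)·12 + (2/25)·13 + (7/100)·14 + (3/50)·15 + (1/20)·16 + (1/25)·17 + (3/100)·18 + (1/50)·19 + (1/100)·20 = 11
Expected profit = 11 − 2 = 9 ≈ $9.00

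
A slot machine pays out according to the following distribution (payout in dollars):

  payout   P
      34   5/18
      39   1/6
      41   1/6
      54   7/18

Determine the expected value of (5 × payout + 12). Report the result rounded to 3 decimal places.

E[5x+12] = (5/18)·182 + (1/6)·207 + (1/6)·217 + (7/18)·282
     = 2078/9 ≈ 230.889

230.889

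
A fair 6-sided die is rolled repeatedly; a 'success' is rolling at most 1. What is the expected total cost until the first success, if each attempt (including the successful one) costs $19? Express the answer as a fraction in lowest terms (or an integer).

E[#attempts] = 1/p = 6; E[cost] = 19·6 = 114.

$114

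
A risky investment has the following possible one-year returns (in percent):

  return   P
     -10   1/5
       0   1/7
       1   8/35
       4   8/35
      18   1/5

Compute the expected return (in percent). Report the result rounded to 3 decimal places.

2.743

E[X] = (1/5)·(-10) + (1/7)·0 + (8/35)·1 + (8/35)·4 + (1/5)·18
     = 96/35 ≈ 2.743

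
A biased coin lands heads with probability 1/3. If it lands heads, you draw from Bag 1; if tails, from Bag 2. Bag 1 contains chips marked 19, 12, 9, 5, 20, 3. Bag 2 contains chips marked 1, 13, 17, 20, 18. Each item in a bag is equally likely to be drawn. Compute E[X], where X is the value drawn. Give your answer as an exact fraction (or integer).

584/45

E[X | Bag 1] = (19 + 12 + 9 + 5 + 20 + 3)/6 = 34/3
E[X | Bag 2] = (1 + 13 + 17 + 20 + 18)/5 = 69/5
E[X] = (1/3)·34/3 + (2/3)·69/5 = 584/45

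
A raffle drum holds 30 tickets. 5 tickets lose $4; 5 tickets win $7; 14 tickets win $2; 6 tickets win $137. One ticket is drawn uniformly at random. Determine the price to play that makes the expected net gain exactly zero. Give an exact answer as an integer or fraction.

173/6 dollars

E[payout] = (5/30)·(-4) + (5/30)·7 + (14/30)·2 + (6/30)·137 = 173/6
Fair fee = E[payout] = 173/6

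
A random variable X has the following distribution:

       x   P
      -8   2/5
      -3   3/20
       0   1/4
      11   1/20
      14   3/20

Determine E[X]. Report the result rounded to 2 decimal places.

E[X] = (2/5)·(-8) + (3/20)·(-3) + (1/4)·0 + (1/20)·11 + (3/20)·14
     = -1 ≈ -1.00

-1.00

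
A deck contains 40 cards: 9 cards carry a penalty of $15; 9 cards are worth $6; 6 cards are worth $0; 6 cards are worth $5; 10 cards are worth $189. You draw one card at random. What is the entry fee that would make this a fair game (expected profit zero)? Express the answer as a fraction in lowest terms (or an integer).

E[payout] = (9/40)·(-15) + (9/40)·6 + (6/40)·0 + (6/40)·5 + (10/40)·189 = 1839/40
Fair fee = E[payout] = 1839/40

1839/40 dollars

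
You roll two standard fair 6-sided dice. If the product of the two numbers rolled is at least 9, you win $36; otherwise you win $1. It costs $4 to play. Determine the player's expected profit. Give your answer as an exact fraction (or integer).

148/9 dollars

E[payout] = (4/9)·1 + (5/9)·36 = 184/9
Expected profit = 184/9 − 4 = 148/9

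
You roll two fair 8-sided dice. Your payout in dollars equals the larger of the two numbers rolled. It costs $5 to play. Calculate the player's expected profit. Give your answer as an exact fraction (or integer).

Distribution of the larger of the two numbers rolled: 1 w.p. 1/64, 2 w.p. 3/64, 3 w.p. 5/64, 4 w.p. 7/64, 5 w.p. 9/64, 6 w.p. 11/64, …
E[payout] = (1/64)·1 + (3/64)·2 + (5/64)·3 + (7/64)·4 + (9/64)·5 + (11/64)·6 + (13/64)·7 + (15/64)·8 = 93/16
Expected profit = 93/16 − 5 = 13/16

13/16 dollars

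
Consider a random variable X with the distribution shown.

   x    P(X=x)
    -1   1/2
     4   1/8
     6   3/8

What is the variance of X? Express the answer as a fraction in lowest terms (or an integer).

175/16

E[X] = (1/2)·(-1) + (1/8)·4 + (3/8)·6 = 9/4
E[X²] = (1/2)·1 + (1/8)·16 + (3/8)·36 = 16
Var(X) = 16 − (9/4)² = 175/16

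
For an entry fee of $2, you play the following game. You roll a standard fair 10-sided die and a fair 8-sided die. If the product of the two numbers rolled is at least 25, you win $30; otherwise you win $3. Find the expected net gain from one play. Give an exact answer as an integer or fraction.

E[payout] = (3/5)·3 + (2/5)·30 = 69/5
Expected profit = 69/5 − 2 = 59/5

59/5 dollars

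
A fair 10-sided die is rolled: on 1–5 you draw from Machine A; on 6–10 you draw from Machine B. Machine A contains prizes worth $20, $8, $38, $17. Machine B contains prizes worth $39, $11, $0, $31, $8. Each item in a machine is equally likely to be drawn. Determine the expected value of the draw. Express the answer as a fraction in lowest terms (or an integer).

E[X | Machine A] = (20 + 8 + 38 + 17)/4 = 83/4
E[X | Machine B] = (39 + 11 + 0 + 31 + 8)/5 = 89/5
E[X] = (1/2)·83/4 + (1/2)·89/5 = 771/40

771/40 dollars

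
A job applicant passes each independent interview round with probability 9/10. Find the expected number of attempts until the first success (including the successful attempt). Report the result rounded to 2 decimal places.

1.11

For a geometric distribution, E[trials] = 1/p = 1/(9/10) = 10/9.
≈ 1.11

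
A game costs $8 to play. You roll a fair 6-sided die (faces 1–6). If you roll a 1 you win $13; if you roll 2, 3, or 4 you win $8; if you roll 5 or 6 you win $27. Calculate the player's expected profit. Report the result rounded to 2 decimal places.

$7.17

E[payout] = (1/2)·8 + (1/6)·13 + (1/3)·27 = 91/6
Expected profit = 91/6 − 8 = 43/6 ≈ $7.17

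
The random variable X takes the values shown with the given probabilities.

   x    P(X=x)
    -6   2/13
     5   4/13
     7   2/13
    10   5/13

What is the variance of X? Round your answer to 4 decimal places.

28.5562

E[X] = (2/13)·(-6) + (4/13)·5 + (2/13)·7 + (5/13)·10 = 72/13
E[X²] = (2/13)·36 + (4/13)·25 + (2/13)·49 + (5/13)·100 = 770/13
Var(X) = 770/13 − (72/13)² = 4826/169 ≈ 28.5562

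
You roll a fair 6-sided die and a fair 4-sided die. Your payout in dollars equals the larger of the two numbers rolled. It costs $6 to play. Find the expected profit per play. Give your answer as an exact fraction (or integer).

Distribution of the larger of the two numbers rolled: 1 w.p. 1/24, 2 w.p. 1/8, 3 w.p. 5/24, 4 w.p. 7/24, 5 w.p. 1/6, 6 w.p. 1/6
E[payout] = (1/24)·1 + (1/8)·2 + (5/24)·3 + (7/24)·4 + (1/6)·5 + (1/6)·6 = 47/12
Expected profit = 47/12 − 6 = -25/12

-25/12 dollars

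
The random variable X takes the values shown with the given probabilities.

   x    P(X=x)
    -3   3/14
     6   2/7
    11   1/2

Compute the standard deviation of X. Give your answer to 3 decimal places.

5.434

E[X] = 46/7, E[X²] = 509/7
Var(X) = E[X²] − (E[X])² = 509/7 − 2116/49 = 1447/49
SD(X) = √(1447/49) ≈ 5.434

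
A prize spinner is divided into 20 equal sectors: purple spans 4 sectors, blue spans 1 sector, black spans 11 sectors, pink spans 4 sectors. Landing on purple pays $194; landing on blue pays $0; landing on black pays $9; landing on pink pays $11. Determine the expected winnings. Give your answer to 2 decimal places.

$45.95

E[payout] = (4/20)·194 + (1/20)·0 + (11/20)·9 + (4/20)·11 = 919/20
≈ $45.95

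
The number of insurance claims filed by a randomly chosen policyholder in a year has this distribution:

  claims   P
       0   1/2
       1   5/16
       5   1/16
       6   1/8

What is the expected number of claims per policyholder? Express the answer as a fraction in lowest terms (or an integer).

11/8

E[X] = (1/2)·0 + (5/16)·1 + (1/16)·5 + (1/8)·6
     = 11/8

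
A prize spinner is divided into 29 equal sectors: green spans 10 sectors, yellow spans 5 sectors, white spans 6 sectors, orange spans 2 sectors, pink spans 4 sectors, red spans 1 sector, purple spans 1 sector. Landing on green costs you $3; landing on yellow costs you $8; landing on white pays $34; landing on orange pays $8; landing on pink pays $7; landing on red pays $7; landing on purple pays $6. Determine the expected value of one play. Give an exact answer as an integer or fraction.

E[payout] = (10/29)·(-3) + (5/29)·(-8) + (6/29)·34 + (2/29)·8 + (4/29)·7 + (1/29)·7 + (1/29)·6 = 191/29

191/29 dollars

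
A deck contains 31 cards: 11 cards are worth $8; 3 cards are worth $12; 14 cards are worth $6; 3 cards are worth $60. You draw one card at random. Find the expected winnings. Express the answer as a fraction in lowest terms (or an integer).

E[payout] = (11/31)·8 + (3/31)·12 + (14/31)·6 + (3/31)·60 = 388/31

388/31 dollars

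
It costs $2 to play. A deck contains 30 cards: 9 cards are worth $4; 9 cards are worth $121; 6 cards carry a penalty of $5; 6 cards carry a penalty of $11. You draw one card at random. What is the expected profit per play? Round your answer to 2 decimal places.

$32.30

E[payout] = (9/30)·4 + (9/30)·121 + (6/30)·(-5) + (6/30)·(-11) = 343/10
Expected profit = 343/10 − 2 = 323/10 ≈ $32.30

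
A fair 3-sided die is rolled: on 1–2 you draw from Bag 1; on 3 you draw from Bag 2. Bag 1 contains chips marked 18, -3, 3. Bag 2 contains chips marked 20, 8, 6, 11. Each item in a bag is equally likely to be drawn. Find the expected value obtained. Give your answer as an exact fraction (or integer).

31/4

E[X | Bag 1] = (18 − 3 + 3)/3 = 6
E[X | Bag 2] = (20 + 8 + 6 + 11)/4 = 45/4
E[X] = (2/3)·6 + (1/3)·45/4 = 31/4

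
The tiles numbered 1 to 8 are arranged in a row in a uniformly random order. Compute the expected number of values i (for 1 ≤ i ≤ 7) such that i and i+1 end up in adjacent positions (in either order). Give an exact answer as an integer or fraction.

7/4

For each i ∈ {1,…,7}, let Xᵢ = 1 if i and i+1 are adjacent. P(Xᵢ=1) = 2·(8−1)!/8! = 2/8.
By linearity, E[ΣXᵢ] = (7)·(2/8) = 7/4.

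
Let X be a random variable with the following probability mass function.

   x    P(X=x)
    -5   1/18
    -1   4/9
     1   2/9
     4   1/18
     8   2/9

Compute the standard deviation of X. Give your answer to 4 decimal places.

E[X] = 3/2, E[X²] = 103/6
Var(X) = E[X²] − (E[X])² = 103/6 − 9/4 = 179/12
SD(X) = √(179/12) ≈ 3.8622

3.8622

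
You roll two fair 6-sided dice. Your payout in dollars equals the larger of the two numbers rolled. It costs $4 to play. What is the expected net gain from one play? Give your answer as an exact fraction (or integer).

Distribution of the larger of the two numbers rolled: 1 w.p. 1/36, 2 w.p. 1/12, 3 w.p. 5/36, 4 w.p. 7/36, 5 w.p. 1/4, 6 w.p. 11/36
E[payout] = (1/36)·1 + (1/12)·2 + (5/36)·3 + (7/36)·4 + (1/4)·5 + (11/36)·6 = 161/36
Expected profit = 161/36 − 4 = 17/36

17/36 dollars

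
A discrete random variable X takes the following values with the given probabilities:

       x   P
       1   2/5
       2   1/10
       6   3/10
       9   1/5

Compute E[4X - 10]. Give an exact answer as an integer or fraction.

E[4x-10] = (2/5)·(-6) + (1/10)·(-2) + (3/10)·14 + (1/5)·26
     = 34/5

34/5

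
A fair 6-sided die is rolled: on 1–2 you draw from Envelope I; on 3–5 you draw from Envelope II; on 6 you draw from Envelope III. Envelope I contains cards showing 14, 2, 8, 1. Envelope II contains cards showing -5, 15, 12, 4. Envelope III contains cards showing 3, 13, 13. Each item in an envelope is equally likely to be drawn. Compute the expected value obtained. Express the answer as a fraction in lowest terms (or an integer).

125/18

E[X | Envelope I] = (14 + 2 + 8 + 1)/4 = 25/4
E[X | Envelope II] = (-5 + 15 + 12 + 4)/4 = 13/2
E[X | Envelope III] = (3 + 13 + 13)/3 = 29/3
E[X] = (1/3)·25/4 + (1/2)·13/2 + (1/6)·29/3 = 125/18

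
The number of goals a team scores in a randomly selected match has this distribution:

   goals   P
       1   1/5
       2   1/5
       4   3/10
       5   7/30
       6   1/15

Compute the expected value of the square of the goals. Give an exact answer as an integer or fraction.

421/30

E[X²] = (1/5)·1 + (1/5)·4 + (3/10)·16 + (7/30)·25 + (1/15)·36
     = 421/30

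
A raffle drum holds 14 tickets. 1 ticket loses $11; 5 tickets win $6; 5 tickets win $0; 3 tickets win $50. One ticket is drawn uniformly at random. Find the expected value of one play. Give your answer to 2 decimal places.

$12.07

E[payout] = (1/14)·(-11) + (5/14)·6 + (5/14)·0 + (3/14)·50 = 169/14
≈ $12.07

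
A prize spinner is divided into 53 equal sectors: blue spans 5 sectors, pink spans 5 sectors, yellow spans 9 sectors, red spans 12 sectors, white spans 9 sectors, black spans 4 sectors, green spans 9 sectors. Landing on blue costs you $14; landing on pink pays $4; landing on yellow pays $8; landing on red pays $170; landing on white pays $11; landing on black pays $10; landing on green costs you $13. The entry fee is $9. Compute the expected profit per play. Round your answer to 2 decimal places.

$30.32

E[payout] = (5/53)·(-14) + (5/53)·4 + (9/53)·8 + (12/53)·170 + (9/53)·11 + (4/53)·10 + (9/53)·(-13) = 2084/53
Expected profit = 2084/53 − 9 = 1607/53 ≈ $30.32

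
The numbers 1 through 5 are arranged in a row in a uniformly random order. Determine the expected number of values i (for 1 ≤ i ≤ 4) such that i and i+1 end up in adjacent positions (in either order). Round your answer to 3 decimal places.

For each i ∈ {1,…,4}, let Xᵢ = 1 if i and i+1 are adjacent. P(Xᵢ=1) = 2·(5−1)!/5! = 2/5.
By linearity, E[ΣXᵢ] = (4)·(2/5) = 8/5.
≈ 1.600

1.600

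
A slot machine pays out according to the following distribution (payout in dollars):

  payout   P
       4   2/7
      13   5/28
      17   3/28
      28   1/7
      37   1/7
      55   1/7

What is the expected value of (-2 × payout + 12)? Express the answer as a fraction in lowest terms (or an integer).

-230/7

E[-2x+12] = (2/7)·4 + (5/28)·(-14) + (3/28)·(-22) + (1/7)·(-44) + (1/7)·(-62) + (1/7)·(-98)
     = -230/7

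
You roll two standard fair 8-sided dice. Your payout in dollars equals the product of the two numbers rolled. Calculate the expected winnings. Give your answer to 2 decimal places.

$20.25

Distribution of the product of the two numbers rolled: 1 w.p. 1/64, 2 w.p. 1/32, 3 w.p. 1/32, 4 w.p. 3/64, 5 w.p. 1/32, 6 w.p. 1/16, …
E[payout] = (1/64)·1 + (1/32)·2 + (1/32)·3 + (3/64)·4 + (1/32)·5 + (1/16)·6 + (1/32)·7 + (1/16)·8 + (1/64)·9 + (1/32)·10 + (1/16)·12 + (1/32)·14 + (1/32)·15 + (3/64)·16 + (1/32)·18 + (1/32)·20 + (1/32)·21 + (1/16)·24 + (1/64)·25 + (1/32)·28 + (1/32)·30 + (1/32)·32 + (1/32)·35 + (1/64)·36 + (1/32)·40 + (1/32)·42 + (1/32)·48 + (1/64)·49 + (1/32)·56 + (1/64)·64 = 81/4
≈ $20.25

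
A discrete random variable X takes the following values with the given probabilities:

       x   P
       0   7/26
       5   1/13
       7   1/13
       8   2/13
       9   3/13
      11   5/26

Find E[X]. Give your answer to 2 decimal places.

E[X] = (7/26)·0 + (1/13)·5 + (1/13)·7 + (2/13)·8 + (3/13)·9 + (5/26)·11
     = 165/26 ≈ 6.35

6.35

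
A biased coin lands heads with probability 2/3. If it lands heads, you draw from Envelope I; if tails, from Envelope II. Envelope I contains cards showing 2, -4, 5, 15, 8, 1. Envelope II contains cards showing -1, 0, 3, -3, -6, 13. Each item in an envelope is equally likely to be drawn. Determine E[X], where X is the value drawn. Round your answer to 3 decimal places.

3.333

E[X | Envelope I] = (2 − 4 + 5 + 15 + 8 + 1)/6 = 9/2
E[X | Envelope II] = (-1 + 0 + 3 − 3 − 6 + 13)/6 = 1
E[X] = (2/3)·9/2 + (1/3)·1 = 10/3 ≈ 3.333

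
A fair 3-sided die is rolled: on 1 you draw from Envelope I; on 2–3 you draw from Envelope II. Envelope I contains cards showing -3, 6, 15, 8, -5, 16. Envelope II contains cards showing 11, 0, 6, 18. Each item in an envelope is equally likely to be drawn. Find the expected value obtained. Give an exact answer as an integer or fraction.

71/9

E[X | Envelope I] = (-3 + 6 + 15 + 8 − 5 + 16)/6 = 37/6
E[X | Envelope II] = (11 + 0 + 6 + 18)/4 = 35/4
E[X] = (1/3)·37/6 + (2/3)·35/4 = 71/9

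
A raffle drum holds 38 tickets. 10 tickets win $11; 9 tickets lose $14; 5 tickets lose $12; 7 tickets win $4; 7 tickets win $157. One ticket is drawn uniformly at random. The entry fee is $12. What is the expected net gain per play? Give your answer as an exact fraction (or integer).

E[payout] = (10/38)·11 + (9/38)·(-14) + (5/38)·(-12) + (7/38)·4 + (7/38)·157 = 1051/38
Expected profit = 1051/38 − 12 = 595/38

595/38 dollars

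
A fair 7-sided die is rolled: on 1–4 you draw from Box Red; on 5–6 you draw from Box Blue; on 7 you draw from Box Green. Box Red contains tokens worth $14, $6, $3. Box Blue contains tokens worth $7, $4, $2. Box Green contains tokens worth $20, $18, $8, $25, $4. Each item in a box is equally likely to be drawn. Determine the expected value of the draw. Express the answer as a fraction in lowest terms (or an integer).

163/21 dollars

E[X | Box Red] = (14 + 6 + 3)/3 = 23/3
E[X | Box Blue] = (7 + 4 + 2)/3 = 13/3
E[X | Box Green] = (20 + 18 + 8 + 25 + 4)/5 = 15
E[X] = (4/7)·23/3 + (2/7)·13/3 + (1/7)·15 = 163/21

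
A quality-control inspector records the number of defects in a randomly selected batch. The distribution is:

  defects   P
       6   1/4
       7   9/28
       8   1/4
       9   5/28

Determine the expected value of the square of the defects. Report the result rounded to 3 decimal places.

E[X²] = (1/4)·36 + (9/28)·49 + (1/4)·64 + (5/28)·81
     = 773/14 ≈ 55.214

55.214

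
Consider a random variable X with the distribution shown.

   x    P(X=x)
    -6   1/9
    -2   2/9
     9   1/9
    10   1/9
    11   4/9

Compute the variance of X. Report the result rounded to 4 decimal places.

E[X] = (1/9)·(-6) + (2/9)·(-2) + (1/9)·9 + (1/9)·10 + (4/9)·11 = 53/9
E[X²] = (1/9)·36 + (2/9)·4 + (1/9)·81 + (1/9)·100 + (4/9)·121 = 709/9
Var(X) = 709/9 − (53/9)² = 3572/81 ≈ 44.0988

44.0988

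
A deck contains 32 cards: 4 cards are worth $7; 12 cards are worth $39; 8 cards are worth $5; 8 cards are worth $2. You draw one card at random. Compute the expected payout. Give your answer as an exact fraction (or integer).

69/4 dollars

E[payout] = (4/32)·7 + (12/32)·39 + (8/32)·5 + (8/32)·2 = 69/4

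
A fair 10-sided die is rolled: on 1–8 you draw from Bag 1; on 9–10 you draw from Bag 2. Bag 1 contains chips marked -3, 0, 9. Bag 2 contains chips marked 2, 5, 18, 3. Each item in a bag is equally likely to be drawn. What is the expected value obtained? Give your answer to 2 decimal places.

3.00

E[X | Bag 1] = (-3 + 0 + 9)/3 = 2
E[X | Bag 2] = (2 + 5 + 18 + 3)/4 = 7
E[X] = (4/5)·2 + (1/5)·7 = 3 ≈ 3.00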